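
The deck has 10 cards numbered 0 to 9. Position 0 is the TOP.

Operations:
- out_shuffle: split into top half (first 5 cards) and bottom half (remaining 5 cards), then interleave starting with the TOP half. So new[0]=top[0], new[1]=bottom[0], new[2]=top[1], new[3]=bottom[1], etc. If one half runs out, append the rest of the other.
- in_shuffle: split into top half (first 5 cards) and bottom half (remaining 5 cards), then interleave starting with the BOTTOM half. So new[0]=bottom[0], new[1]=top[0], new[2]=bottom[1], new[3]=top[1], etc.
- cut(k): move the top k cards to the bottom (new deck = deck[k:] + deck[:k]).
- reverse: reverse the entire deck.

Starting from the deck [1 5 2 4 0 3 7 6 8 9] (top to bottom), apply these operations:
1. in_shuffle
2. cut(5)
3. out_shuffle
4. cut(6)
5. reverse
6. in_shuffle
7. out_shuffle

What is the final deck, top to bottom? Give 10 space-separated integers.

Answer: 2 1 7 5 6 8 4 9 0 3

Derivation:
After op 1 (in_shuffle): [3 1 7 5 6 2 8 4 9 0]
After op 2 (cut(5)): [2 8 4 9 0 3 1 7 5 6]
After op 3 (out_shuffle): [2 3 8 1 4 7 9 5 0 6]
After op 4 (cut(6)): [9 5 0 6 2 3 8 1 4 7]
After op 5 (reverse): [7 4 1 8 3 2 6 0 5 9]
After op 6 (in_shuffle): [2 7 6 4 0 1 5 8 9 3]
After op 7 (out_shuffle): [2 1 7 5 6 8 4 9 0 3]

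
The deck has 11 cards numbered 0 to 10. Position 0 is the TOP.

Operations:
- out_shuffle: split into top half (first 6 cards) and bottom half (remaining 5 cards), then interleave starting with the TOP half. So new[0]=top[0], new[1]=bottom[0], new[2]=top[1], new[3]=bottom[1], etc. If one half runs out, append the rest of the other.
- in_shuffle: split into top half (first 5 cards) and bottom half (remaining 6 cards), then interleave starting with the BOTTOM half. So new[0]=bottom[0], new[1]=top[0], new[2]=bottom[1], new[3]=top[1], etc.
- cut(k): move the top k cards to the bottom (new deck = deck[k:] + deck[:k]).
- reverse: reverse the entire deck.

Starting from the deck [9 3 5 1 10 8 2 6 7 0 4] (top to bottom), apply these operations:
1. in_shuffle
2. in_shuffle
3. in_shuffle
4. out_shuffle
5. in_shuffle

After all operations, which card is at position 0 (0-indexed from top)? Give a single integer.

Answer: 6

Derivation:
After op 1 (in_shuffle): [8 9 2 3 6 5 7 1 0 10 4]
After op 2 (in_shuffle): [5 8 7 9 1 2 0 3 10 6 4]
After op 3 (in_shuffle): [2 5 0 8 3 7 10 9 6 1 4]
After op 4 (out_shuffle): [2 10 5 9 0 6 8 1 3 4 7]
After op 5 (in_shuffle): [6 2 8 10 1 5 3 9 4 0 7]
Position 0: card 6.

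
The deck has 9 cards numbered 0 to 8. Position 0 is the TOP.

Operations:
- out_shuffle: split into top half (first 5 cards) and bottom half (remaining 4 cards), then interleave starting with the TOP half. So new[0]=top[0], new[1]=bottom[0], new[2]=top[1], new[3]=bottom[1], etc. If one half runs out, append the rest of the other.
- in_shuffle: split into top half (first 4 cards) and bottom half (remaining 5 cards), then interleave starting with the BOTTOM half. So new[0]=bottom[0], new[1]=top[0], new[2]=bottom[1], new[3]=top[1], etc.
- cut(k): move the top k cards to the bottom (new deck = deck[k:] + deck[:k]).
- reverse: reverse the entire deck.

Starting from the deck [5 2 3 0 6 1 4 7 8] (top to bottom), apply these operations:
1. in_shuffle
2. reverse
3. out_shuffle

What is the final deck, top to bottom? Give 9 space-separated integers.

Answer: 8 2 0 1 7 5 3 6 4

Derivation:
After op 1 (in_shuffle): [6 5 1 2 4 3 7 0 8]
After op 2 (reverse): [8 0 7 3 4 2 1 5 6]
After op 3 (out_shuffle): [8 2 0 1 7 5 3 6 4]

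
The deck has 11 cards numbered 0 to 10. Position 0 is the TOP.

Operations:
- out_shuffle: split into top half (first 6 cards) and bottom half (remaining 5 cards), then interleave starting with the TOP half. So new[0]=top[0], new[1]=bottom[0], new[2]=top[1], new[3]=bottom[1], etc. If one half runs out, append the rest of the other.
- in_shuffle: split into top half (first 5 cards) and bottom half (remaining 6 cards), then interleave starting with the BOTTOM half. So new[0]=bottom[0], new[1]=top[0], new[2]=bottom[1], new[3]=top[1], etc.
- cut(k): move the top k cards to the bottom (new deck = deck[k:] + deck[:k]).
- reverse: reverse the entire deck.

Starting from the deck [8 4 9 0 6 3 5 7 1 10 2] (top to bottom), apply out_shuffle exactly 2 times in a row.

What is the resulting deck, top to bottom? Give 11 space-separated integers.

Answer: 8 0 5 10 4 6 7 2 9 3 1

Derivation:
After op 1 (out_shuffle): [8 5 4 7 9 1 0 10 6 2 3]
After op 2 (out_shuffle): [8 0 5 10 4 6 7 2 9 3 1]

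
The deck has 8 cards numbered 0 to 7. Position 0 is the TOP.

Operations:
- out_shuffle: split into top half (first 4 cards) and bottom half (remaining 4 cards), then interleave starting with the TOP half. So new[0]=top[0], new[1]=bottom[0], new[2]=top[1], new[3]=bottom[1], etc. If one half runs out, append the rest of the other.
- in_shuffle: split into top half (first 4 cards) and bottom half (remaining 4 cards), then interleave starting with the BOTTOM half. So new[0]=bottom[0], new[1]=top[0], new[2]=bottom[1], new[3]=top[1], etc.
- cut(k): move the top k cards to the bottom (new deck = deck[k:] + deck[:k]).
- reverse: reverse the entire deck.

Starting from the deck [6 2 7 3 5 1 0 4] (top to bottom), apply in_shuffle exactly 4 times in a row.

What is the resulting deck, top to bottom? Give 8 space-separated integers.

After op 1 (in_shuffle): [5 6 1 2 0 7 4 3]
After op 2 (in_shuffle): [0 5 7 6 4 1 3 2]
After op 3 (in_shuffle): [4 0 1 5 3 7 2 6]
After op 4 (in_shuffle): [3 4 7 0 2 1 6 5]

Answer: 3 4 7 0 2 1 6 5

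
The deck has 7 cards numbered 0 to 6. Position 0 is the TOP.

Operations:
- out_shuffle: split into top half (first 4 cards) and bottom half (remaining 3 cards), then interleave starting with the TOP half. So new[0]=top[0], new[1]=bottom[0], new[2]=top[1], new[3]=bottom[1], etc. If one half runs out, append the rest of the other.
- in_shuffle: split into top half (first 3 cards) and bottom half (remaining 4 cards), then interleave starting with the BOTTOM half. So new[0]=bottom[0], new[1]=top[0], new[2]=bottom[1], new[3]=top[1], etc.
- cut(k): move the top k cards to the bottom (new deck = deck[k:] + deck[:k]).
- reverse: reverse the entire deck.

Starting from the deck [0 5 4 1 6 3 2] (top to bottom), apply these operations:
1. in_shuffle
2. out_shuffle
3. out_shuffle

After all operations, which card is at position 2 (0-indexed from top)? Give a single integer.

After op 1 (in_shuffle): [1 0 6 5 3 4 2]
After op 2 (out_shuffle): [1 3 0 4 6 2 5]
After op 3 (out_shuffle): [1 6 3 2 0 5 4]
Position 2: card 3.

Answer: 3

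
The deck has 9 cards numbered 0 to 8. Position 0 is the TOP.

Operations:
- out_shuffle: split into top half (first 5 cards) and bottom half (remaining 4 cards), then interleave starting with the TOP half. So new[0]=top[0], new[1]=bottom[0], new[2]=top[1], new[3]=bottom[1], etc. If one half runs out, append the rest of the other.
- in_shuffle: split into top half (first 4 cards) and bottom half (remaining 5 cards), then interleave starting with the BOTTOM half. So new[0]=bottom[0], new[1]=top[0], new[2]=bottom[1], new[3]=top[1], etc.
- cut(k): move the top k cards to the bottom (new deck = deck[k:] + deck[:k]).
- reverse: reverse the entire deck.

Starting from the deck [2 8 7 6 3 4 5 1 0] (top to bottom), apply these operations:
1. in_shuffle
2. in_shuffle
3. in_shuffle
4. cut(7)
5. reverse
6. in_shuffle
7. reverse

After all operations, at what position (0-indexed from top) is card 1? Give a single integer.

Answer: 4

Derivation:
After op 1 (in_shuffle): [3 2 4 8 5 7 1 6 0]
After op 2 (in_shuffle): [5 3 7 2 1 4 6 8 0]
After op 3 (in_shuffle): [1 5 4 3 6 7 8 2 0]
After op 4 (cut(7)): [2 0 1 5 4 3 6 7 8]
After op 5 (reverse): [8 7 6 3 4 5 1 0 2]
After op 6 (in_shuffle): [4 8 5 7 1 6 0 3 2]
After op 7 (reverse): [2 3 0 6 1 7 5 8 4]
Card 1 is at position 4.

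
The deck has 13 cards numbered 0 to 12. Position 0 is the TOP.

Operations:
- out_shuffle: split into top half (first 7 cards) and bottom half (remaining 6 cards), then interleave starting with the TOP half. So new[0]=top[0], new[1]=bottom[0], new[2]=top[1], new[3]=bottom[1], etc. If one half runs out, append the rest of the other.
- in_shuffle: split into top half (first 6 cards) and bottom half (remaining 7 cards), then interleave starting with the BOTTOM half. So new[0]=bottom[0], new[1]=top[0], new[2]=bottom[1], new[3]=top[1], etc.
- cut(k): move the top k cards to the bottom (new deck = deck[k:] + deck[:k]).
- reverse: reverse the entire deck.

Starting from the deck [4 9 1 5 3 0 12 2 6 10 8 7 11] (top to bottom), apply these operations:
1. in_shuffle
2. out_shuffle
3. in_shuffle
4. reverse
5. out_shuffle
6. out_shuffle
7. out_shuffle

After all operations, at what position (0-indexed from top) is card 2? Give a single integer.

Answer: 11

Derivation:
After op 1 (in_shuffle): [12 4 2 9 6 1 10 5 8 3 7 0 11]
After op 2 (out_shuffle): [12 5 4 8 2 3 9 7 6 0 1 11 10]
After op 3 (in_shuffle): [9 12 7 5 6 4 0 8 1 2 11 3 10]
After op 4 (reverse): [10 3 11 2 1 8 0 4 6 5 7 12 9]
After op 5 (out_shuffle): [10 4 3 6 11 5 2 7 1 12 8 9 0]
After op 6 (out_shuffle): [10 7 4 1 3 12 6 8 11 9 5 0 2]
After op 7 (out_shuffle): [10 8 7 11 4 9 1 5 3 0 12 2 6]
Card 2 is at position 11.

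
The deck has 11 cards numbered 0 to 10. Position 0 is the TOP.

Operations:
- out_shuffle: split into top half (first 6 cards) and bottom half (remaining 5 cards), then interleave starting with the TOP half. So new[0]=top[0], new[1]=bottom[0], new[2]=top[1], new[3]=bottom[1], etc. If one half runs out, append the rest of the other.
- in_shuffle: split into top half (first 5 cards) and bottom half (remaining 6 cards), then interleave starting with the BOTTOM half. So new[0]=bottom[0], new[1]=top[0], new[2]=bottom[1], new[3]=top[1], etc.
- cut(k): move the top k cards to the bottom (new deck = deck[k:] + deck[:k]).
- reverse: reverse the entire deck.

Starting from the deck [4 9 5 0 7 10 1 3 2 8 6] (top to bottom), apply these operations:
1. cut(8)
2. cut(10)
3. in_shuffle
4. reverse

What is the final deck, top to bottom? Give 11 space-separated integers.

After op 1 (cut(8)): [2 8 6 4 9 5 0 7 10 1 3]
After op 2 (cut(10)): [3 2 8 6 4 9 5 0 7 10 1]
After op 3 (in_shuffle): [9 3 5 2 0 8 7 6 10 4 1]
After op 4 (reverse): [1 4 10 6 7 8 0 2 5 3 9]

Answer: 1 4 10 6 7 8 0 2 5 3 9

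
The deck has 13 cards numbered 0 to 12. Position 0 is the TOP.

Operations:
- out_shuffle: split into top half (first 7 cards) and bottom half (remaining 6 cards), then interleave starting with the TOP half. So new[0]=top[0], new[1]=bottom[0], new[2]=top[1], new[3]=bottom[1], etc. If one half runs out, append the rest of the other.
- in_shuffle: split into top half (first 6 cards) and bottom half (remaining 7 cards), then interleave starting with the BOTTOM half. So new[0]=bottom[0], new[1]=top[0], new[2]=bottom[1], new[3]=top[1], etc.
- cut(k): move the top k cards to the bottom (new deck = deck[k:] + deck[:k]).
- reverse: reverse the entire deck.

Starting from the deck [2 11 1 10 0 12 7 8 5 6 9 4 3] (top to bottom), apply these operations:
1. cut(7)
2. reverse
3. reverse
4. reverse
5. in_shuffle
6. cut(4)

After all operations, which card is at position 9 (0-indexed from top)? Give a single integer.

After op 1 (cut(7)): [8 5 6 9 4 3 2 11 1 10 0 12 7]
After op 2 (reverse): [7 12 0 10 1 11 2 3 4 9 6 5 8]
After op 3 (reverse): [8 5 6 9 4 3 2 11 1 10 0 12 7]
After op 4 (reverse): [7 12 0 10 1 11 2 3 4 9 6 5 8]
After op 5 (in_shuffle): [2 7 3 12 4 0 9 10 6 1 5 11 8]
After op 6 (cut(4)): [4 0 9 10 6 1 5 11 8 2 7 3 12]
Position 9: card 2.

Answer: 2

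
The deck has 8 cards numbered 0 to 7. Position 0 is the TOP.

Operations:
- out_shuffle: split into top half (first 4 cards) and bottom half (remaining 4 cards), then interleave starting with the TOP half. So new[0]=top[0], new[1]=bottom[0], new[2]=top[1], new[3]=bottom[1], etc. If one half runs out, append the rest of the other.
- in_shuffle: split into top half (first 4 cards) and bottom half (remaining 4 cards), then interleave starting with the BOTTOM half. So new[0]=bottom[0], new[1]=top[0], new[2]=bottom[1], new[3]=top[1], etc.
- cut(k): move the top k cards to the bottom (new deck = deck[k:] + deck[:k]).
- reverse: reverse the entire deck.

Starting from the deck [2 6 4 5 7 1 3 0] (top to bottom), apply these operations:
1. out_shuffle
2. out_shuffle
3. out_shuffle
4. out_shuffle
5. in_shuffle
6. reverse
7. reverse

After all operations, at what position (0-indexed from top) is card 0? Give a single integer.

Answer: 6

Derivation:
After op 1 (out_shuffle): [2 7 6 1 4 3 5 0]
After op 2 (out_shuffle): [2 4 7 3 6 5 1 0]
After op 3 (out_shuffle): [2 6 4 5 7 1 3 0]
After op 4 (out_shuffle): [2 7 6 1 4 3 5 0]
After op 5 (in_shuffle): [4 2 3 7 5 6 0 1]
After op 6 (reverse): [1 0 6 5 7 3 2 4]
After op 7 (reverse): [4 2 3 7 5 6 0 1]
Card 0 is at position 6.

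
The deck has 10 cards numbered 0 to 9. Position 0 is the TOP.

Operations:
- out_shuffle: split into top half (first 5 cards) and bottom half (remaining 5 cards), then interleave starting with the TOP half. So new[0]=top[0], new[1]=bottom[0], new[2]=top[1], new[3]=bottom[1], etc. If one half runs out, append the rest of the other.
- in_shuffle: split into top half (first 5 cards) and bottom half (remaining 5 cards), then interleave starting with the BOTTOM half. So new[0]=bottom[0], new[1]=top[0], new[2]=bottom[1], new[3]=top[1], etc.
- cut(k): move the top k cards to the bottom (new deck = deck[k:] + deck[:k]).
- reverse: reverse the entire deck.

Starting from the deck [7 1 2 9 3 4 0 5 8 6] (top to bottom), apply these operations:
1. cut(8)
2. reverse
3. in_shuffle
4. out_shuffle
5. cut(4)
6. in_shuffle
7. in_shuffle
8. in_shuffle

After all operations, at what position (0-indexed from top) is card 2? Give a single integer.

After op 1 (cut(8)): [8 6 7 1 2 9 3 4 0 5]
After op 2 (reverse): [5 0 4 3 9 2 1 7 6 8]
After op 3 (in_shuffle): [2 5 1 0 7 4 6 3 8 9]
After op 4 (out_shuffle): [2 4 5 6 1 3 0 8 7 9]
After op 5 (cut(4)): [1 3 0 8 7 9 2 4 5 6]
After op 6 (in_shuffle): [9 1 2 3 4 0 5 8 6 7]
After op 7 (in_shuffle): [0 9 5 1 8 2 6 3 7 4]
After op 8 (in_shuffle): [2 0 6 9 3 5 7 1 4 8]
Card 2 is at position 0.

Answer: 0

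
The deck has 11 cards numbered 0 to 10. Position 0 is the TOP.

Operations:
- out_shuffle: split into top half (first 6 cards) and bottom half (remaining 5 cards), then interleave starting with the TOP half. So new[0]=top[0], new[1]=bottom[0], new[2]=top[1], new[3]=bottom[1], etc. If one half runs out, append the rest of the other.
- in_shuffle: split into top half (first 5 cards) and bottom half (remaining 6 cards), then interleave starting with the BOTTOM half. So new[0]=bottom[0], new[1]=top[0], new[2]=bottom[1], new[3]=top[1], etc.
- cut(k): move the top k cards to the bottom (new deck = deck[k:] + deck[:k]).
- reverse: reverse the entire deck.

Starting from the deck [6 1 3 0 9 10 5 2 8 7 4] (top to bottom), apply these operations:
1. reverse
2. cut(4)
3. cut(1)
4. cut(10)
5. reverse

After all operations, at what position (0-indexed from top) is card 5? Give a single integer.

After op 1 (reverse): [4 7 8 2 5 10 9 0 3 1 6]
After op 2 (cut(4)): [5 10 9 0 3 1 6 4 7 8 2]
After op 3 (cut(1)): [10 9 0 3 1 6 4 7 8 2 5]
After op 4 (cut(10)): [5 10 9 0 3 1 6 4 7 8 2]
After op 5 (reverse): [2 8 7 4 6 1 3 0 9 10 5]
Card 5 is at position 10.

Answer: 10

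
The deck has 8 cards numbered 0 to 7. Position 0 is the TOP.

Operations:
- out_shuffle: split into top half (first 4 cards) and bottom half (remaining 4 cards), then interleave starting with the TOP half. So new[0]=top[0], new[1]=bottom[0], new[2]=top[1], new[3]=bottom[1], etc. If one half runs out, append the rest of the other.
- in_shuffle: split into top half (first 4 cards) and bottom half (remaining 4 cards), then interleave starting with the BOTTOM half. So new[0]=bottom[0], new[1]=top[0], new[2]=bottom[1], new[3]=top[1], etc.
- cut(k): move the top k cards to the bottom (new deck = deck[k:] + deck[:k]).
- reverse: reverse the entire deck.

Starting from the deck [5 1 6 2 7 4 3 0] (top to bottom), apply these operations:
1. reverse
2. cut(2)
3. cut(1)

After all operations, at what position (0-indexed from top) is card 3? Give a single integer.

Answer: 6

Derivation:
After op 1 (reverse): [0 3 4 7 2 6 1 5]
After op 2 (cut(2)): [4 7 2 6 1 5 0 3]
After op 3 (cut(1)): [7 2 6 1 5 0 3 4]
Card 3 is at position 6.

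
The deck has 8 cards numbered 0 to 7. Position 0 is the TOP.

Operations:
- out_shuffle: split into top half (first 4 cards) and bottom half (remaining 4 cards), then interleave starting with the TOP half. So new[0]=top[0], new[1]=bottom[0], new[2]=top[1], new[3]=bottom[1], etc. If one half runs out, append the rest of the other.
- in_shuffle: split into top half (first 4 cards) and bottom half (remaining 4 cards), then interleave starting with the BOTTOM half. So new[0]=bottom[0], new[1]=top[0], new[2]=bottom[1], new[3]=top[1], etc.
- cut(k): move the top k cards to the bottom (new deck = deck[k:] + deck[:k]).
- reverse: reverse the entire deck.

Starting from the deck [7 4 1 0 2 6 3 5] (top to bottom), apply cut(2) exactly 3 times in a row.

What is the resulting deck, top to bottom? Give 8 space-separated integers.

After op 1 (cut(2)): [1 0 2 6 3 5 7 4]
After op 2 (cut(2)): [2 6 3 5 7 4 1 0]
After op 3 (cut(2)): [3 5 7 4 1 0 2 6]

Answer: 3 5 7 4 1 0 2 6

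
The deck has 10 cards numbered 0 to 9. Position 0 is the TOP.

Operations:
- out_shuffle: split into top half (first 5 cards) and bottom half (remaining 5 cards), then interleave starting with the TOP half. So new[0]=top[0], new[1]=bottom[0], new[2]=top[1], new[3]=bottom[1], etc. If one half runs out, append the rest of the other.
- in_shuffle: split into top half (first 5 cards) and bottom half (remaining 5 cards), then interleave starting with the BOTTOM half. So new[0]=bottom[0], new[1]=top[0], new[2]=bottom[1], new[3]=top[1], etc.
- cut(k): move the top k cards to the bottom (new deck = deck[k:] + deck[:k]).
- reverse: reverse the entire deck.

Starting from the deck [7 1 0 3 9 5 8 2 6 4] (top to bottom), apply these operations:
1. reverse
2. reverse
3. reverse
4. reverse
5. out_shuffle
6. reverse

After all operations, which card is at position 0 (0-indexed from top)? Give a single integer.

Answer: 4

Derivation:
After op 1 (reverse): [4 6 2 8 5 9 3 0 1 7]
After op 2 (reverse): [7 1 0 3 9 5 8 2 6 4]
After op 3 (reverse): [4 6 2 8 5 9 3 0 1 7]
After op 4 (reverse): [7 1 0 3 9 5 8 2 6 4]
After op 5 (out_shuffle): [7 5 1 8 0 2 3 6 9 4]
After op 6 (reverse): [4 9 6 3 2 0 8 1 5 7]
Position 0: card 4.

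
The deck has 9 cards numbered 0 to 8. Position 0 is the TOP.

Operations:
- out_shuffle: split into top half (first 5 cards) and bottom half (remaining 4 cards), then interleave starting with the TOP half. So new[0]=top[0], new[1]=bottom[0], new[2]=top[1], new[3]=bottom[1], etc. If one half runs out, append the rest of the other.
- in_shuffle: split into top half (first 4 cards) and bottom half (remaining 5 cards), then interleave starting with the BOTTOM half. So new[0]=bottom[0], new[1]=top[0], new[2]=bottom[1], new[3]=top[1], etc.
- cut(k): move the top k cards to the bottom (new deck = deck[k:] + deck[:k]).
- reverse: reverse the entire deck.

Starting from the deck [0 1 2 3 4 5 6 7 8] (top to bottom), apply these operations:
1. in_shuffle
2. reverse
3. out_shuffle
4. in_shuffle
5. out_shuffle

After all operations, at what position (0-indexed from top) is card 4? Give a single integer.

After op 1 (in_shuffle): [4 0 5 1 6 2 7 3 8]
After op 2 (reverse): [8 3 7 2 6 1 5 0 4]
After op 3 (out_shuffle): [8 1 3 5 7 0 2 4 6]
After op 4 (in_shuffle): [7 8 0 1 2 3 4 5 6]
After op 5 (out_shuffle): [7 3 8 4 0 5 1 6 2]
Card 4 is at position 3.

Answer: 3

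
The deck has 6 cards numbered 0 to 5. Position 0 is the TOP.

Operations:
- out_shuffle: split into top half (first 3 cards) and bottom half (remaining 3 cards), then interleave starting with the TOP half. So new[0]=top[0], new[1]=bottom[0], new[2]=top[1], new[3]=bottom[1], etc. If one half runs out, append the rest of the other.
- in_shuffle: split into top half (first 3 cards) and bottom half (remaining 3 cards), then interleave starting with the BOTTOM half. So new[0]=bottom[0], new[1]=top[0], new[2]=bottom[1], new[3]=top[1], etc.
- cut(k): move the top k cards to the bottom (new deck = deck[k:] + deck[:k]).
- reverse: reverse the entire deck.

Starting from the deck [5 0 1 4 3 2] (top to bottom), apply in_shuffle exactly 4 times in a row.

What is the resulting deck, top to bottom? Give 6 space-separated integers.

After op 1 (in_shuffle): [4 5 3 0 2 1]
After op 2 (in_shuffle): [0 4 2 5 1 3]
After op 3 (in_shuffle): [5 0 1 4 3 2]
After op 4 (in_shuffle): [4 5 3 0 2 1]

Answer: 4 5 3 0 2 1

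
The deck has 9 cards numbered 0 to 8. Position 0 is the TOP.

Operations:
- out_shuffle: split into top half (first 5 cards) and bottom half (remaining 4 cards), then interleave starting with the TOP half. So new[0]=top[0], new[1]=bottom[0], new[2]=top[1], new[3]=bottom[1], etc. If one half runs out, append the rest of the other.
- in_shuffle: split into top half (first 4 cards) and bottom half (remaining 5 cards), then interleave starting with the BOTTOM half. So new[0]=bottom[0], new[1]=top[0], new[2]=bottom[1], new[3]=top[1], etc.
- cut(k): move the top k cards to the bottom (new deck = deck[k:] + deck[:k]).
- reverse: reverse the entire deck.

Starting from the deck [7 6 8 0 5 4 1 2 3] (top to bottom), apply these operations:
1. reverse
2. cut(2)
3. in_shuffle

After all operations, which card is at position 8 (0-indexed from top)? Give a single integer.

After op 1 (reverse): [3 2 1 4 5 0 8 6 7]
After op 2 (cut(2)): [1 4 5 0 8 6 7 3 2]
After op 3 (in_shuffle): [8 1 6 4 7 5 3 0 2]
Position 8: card 2.

Answer: 2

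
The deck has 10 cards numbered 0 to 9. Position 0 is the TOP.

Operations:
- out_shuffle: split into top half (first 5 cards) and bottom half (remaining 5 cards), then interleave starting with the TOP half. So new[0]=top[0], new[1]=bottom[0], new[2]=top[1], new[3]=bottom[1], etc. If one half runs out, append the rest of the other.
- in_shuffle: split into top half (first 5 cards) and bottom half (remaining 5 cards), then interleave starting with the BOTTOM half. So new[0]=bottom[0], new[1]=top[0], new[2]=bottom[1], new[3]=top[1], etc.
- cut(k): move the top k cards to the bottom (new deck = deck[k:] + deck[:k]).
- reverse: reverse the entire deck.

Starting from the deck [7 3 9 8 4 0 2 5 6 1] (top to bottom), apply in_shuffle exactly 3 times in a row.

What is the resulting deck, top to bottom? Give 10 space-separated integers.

Answer: 2 9 1 0 3 6 4 7 5 8

Derivation:
After op 1 (in_shuffle): [0 7 2 3 5 9 6 8 1 4]
After op 2 (in_shuffle): [9 0 6 7 8 2 1 3 4 5]
After op 3 (in_shuffle): [2 9 1 0 3 6 4 7 5 8]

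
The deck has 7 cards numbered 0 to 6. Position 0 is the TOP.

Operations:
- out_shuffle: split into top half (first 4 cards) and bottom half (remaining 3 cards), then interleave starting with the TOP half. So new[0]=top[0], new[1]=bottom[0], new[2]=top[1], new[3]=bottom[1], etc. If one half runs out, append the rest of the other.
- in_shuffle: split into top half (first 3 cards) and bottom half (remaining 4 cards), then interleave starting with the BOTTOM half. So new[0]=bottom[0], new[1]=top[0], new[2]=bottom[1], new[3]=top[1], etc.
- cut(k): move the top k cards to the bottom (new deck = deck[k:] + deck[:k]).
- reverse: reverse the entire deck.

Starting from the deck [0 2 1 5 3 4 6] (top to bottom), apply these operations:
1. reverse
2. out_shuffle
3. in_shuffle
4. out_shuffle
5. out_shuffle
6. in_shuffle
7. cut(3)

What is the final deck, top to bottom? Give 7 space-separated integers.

After op 1 (reverse): [6 4 3 5 1 2 0]
After op 2 (out_shuffle): [6 1 4 2 3 0 5]
After op 3 (in_shuffle): [2 6 3 1 0 4 5]
After op 4 (out_shuffle): [2 0 6 4 3 5 1]
After op 5 (out_shuffle): [2 3 0 5 6 1 4]
After op 6 (in_shuffle): [5 2 6 3 1 0 4]
After op 7 (cut(3)): [3 1 0 4 5 2 6]

Answer: 3 1 0 4 5 2 6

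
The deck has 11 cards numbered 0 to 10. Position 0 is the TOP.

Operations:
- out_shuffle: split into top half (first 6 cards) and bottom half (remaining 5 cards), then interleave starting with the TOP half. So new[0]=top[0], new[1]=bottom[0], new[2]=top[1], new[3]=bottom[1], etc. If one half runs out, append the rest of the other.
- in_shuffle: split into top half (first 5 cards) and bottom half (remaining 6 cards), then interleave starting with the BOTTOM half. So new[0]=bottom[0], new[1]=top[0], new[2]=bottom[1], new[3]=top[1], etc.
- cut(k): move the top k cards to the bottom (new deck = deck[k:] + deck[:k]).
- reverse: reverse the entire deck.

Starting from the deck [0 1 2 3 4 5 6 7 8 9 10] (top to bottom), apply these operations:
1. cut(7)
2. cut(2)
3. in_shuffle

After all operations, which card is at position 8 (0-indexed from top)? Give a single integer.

After op 1 (cut(7)): [7 8 9 10 0 1 2 3 4 5 6]
After op 2 (cut(2)): [9 10 0 1 2 3 4 5 6 7 8]
After op 3 (in_shuffle): [3 9 4 10 5 0 6 1 7 2 8]
Position 8: card 7.

Answer: 7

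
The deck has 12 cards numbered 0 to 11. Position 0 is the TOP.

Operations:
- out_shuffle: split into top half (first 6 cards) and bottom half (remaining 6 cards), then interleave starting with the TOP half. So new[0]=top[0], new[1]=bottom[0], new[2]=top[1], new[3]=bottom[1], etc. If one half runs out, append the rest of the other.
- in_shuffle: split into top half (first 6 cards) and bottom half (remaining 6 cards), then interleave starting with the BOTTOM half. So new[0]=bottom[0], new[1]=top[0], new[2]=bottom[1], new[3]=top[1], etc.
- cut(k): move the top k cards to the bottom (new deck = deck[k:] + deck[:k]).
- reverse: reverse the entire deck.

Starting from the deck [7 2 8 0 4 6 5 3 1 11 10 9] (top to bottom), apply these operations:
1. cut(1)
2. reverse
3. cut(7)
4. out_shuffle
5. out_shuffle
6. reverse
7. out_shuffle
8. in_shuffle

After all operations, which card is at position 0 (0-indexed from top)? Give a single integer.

After op 1 (cut(1)): [2 8 0 4 6 5 3 1 11 10 9 7]
After op 2 (reverse): [7 9 10 11 1 3 5 6 4 0 8 2]
After op 3 (cut(7)): [6 4 0 8 2 7 9 10 11 1 3 5]
After op 4 (out_shuffle): [6 9 4 10 0 11 8 1 2 3 7 5]
After op 5 (out_shuffle): [6 8 9 1 4 2 10 3 0 7 11 5]
After op 6 (reverse): [5 11 7 0 3 10 2 4 1 9 8 6]
After op 7 (out_shuffle): [5 2 11 4 7 1 0 9 3 8 10 6]
After op 8 (in_shuffle): [0 5 9 2 3 11 8 4 10 7 6 1]
Position 0: card 0.

Answer: 0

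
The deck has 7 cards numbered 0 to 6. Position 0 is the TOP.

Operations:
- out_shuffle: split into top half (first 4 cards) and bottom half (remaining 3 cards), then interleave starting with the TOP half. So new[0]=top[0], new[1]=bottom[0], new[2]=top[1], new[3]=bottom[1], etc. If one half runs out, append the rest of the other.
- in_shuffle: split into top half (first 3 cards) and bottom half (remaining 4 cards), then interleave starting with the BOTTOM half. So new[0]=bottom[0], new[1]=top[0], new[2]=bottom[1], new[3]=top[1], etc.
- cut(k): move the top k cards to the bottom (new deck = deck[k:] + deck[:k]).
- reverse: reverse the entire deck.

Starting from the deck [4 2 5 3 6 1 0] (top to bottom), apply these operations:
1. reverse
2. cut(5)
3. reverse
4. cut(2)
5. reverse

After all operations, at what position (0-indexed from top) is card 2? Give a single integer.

After op 1 (reverse): [0 1 6 3 5 2 4]
After op 2 (cut(5)): [2 4 0 1 6 3 5]
After op 3 (reverse): [5 3 6 1 0 4 2]
After op 4 (cut(2)): [6 1 0 4 2 5 3]
After op 5 (reverse): [3 5 2 4 0 1 6]
Card 2 is at position 2.

Answer: 2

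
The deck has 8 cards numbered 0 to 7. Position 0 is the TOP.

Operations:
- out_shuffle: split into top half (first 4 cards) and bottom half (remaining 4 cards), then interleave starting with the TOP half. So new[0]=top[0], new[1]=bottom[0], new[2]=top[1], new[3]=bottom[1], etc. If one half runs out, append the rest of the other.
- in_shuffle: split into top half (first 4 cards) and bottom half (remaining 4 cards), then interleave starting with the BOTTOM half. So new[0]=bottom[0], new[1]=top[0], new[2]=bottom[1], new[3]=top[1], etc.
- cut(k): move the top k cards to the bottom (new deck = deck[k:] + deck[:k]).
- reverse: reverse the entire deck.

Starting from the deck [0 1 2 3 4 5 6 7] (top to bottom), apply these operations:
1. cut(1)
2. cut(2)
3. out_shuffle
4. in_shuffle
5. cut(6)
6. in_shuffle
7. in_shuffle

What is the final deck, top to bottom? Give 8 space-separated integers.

Answer: 6 1 5 2 4 7 3 0

Derivation:
After op 1 (cut(1)): [1 2 3 4 5 6 7 0]
After op 2 (cut(2)): [3 4 5 6 7 0 1 2]
After op 3 (out_shuffle): [3 7 4 0 5 1 6 2]
After op 4 (in_shuffle): [5 3 1 7 6 4 2 0]
After op 5 (cut(6)): [2 0 5 3 1 7 6 4]
After op 6 (in_shuffle): [1 2 7 0 6 5 4 3]
After op 7 (in_shuffle): [6 1 5 2 4 7 3 0]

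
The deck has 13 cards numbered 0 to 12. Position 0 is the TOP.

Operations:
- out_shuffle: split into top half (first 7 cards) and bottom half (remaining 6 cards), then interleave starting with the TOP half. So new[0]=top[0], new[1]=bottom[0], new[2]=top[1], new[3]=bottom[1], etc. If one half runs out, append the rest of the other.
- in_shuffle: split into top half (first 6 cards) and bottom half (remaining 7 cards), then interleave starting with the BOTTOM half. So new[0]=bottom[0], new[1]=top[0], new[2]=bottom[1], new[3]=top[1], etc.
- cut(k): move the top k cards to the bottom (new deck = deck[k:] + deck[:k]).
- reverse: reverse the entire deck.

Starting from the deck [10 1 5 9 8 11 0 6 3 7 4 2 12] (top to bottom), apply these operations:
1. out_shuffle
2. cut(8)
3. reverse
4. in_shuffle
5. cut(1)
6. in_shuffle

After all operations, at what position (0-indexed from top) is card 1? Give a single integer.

Answer: 8

Derivation:
After op 1 (out_shuffle): [10 6 1 3 5 7 9 4 8 2 11 12 0]
After op 2 (cut(8)): [8 2 11 12 0 10 6 1 3 5 7 9 4]
After op 3 (reverse): [4 9 7 5 3 1 6 10 0 12 11 2 8]
After op 4 (in_shuffle): [6 4 10 9 0 7 12 5 11 3 2 1 8]
After op 5 (cut(1)): [4 10 9 0 7 12 5 11 3 2 1 8 6]
After op 6 (in_shuffle): [5 4 11 10 3 9 2 0 1 7 8 12 6]
Card 1 is at position 8.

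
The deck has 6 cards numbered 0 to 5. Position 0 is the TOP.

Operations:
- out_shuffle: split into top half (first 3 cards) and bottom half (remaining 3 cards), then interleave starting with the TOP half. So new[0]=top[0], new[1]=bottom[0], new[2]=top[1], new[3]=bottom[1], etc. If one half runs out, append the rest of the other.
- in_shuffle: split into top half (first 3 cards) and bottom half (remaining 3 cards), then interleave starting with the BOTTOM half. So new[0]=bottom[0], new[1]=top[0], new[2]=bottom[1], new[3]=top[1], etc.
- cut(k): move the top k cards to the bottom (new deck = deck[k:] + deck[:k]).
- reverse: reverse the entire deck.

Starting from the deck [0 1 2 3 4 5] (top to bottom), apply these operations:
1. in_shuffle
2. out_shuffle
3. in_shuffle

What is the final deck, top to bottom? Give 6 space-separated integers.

After op 1 (in_shuffle): [3 0 4 1 5 2]
After op 2 (out_shuffle): [3 1 0 5 4 2]
After op 3 (in_shuffle): [5 3 4 1 2 0]

Answer: 5 3 4 1 2 0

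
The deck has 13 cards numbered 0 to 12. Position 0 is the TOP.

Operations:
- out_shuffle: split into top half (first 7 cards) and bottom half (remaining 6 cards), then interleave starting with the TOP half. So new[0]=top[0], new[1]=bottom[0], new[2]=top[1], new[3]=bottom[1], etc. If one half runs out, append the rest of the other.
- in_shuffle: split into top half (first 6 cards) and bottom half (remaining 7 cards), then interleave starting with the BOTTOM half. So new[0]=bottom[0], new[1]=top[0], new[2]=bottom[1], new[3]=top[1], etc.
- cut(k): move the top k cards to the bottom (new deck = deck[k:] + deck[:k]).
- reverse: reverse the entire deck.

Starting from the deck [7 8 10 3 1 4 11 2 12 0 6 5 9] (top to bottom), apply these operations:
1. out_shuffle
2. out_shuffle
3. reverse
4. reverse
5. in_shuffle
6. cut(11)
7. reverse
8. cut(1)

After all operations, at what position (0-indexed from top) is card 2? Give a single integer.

Answer: 4

Derivation:
After op 1 (out_shuffle): [7 2 8 12 10 0 3 6 1 5 4 9 11]
After op 2 (out_shuffle): [7 6 2 1 8 5 12 4 10 9 0 11 3]
After op 3 (reverse): [3 11 0 9 10 4 12 5 8 1 2 6 7]
After op 4 (reverse): [7 6 2 1 8 5 12 4 10 9 0 11 3]
After op 5 (in_shuffle): [12 7 4 6 10 2 9 1 0 8 11 5 3]
After op 6 (cut(11)): [5 3 12 7 4 6 10 2 9 1 0 8 11]
After op 7 (reverse): [11 8 0 1 9 2 10 6 4 7 12 3 5]
After op 8 (cut(1)): [8 0 1 9 2 10 6 4 7 12 3 5 11]
Card 2 is at position 4.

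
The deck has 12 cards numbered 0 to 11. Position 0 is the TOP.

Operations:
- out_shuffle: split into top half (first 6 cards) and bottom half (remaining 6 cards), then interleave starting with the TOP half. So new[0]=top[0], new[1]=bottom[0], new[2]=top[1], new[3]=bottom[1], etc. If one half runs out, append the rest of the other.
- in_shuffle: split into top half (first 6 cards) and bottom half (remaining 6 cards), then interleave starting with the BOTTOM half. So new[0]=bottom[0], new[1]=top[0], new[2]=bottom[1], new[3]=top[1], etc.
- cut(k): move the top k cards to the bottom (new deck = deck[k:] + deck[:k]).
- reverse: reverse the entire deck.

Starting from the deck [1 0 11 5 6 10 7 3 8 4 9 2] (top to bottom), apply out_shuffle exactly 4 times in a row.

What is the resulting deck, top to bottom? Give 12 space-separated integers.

Answer: 1 4 3 10 5 0 9 8 7 6 11 2

Derivation:
After op 1 (out_shuffle): [1 7 0 3 11 8 5 4 6 9 10 2]
After op 2 (out_shuffle): [1 5 7 4 0 6 3 9 11 10 8 2]
After op 3 (out_shuffle): [1 3 5 9 7 11 4 10 0 8 6 2]
After op 4 (out_shuffle): [1 4 3 10 5 0 9 8 7 6 11 2]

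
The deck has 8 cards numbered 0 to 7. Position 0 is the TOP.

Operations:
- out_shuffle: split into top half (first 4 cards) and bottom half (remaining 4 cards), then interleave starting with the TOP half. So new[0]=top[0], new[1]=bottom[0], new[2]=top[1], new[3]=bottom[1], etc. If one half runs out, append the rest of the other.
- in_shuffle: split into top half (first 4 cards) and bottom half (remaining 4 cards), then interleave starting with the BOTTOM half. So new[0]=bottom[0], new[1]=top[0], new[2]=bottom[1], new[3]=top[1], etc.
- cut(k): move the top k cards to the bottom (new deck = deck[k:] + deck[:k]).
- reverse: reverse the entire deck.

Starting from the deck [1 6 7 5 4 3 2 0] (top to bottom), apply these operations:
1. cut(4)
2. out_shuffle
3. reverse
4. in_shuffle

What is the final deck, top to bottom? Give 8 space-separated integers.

After op 1 (cut(4)): [4 3 2 0 1 6 7 5]
After op 2 (out_shuffle): [4 1 3 6 2 7 0 5]
After op 3 (reverse): [5 0 7 2 6 3 1 4]
After op 4 (in_shuffle): [6 5 3 0 1 7 4 2]

Answer: 6 5 3 0 1 7 4 2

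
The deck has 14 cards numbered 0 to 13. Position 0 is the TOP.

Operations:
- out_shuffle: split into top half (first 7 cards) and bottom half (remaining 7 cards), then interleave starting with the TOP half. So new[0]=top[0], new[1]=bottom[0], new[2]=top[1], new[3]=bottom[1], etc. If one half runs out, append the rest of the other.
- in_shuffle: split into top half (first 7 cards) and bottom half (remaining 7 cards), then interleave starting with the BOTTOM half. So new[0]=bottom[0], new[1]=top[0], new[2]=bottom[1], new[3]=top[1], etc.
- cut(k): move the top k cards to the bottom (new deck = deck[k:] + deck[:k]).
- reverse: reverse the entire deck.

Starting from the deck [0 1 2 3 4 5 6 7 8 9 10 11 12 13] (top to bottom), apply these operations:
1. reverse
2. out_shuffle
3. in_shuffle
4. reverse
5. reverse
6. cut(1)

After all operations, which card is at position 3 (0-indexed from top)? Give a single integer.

After op 1 (reverse): [13 12 11 10 9 8 7 6 5 4 3 2 1 0]
After op 2 (out_shuffle): [13 6 12 5 11 4 10 3 9 2 8 1 7 0]
After op 3 (in_shuffle): [3 13 9 6 2 12 8 5 1 11 7 4 0 10]
After op 4 (reverse): [10 0 4 7 11 1 5 8 12 2 6 9 13 3]
After op 5 (reverse): [3 13 9 6 2 12 8 5 1 11 7 4 0 10]
After op 6 (cut(1)): [13 9 6 2 12 8 5 1 11 7 4 0 10 3]
Position 3: card 2.

Answer: 2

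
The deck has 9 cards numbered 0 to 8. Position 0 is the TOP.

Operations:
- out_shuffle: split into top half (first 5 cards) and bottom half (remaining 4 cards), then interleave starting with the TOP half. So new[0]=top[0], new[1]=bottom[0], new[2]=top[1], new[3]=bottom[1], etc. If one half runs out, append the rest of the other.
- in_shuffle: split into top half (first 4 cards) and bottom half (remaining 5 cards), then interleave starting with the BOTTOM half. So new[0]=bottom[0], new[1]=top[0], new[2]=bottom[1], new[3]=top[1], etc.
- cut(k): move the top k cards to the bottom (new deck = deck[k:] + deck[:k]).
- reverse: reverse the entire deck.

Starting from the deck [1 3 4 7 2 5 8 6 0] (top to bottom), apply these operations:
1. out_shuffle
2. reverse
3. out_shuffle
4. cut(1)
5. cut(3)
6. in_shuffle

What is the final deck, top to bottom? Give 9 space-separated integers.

Answer: 4 7 2 5 8 6 0 1 3

Derivation:
After op 1 (out_shuffle): [1 5 3 8 4 6 7 0 2]
After op 2 (reverse): [2 0 7 6 4 8 3 5 1]
After op 3 (out_shuffle): [2 8 0 3 7 5 6 1 4]
After op 4 (cut(1)): [8 0 3 7 5 6 1 4 2]
After op 5 (cut(3)): [7 5 6 1 4 2 8 0 3]
After op 6 (in_shuffle): [4 7 2 5 8 6 0 1 3]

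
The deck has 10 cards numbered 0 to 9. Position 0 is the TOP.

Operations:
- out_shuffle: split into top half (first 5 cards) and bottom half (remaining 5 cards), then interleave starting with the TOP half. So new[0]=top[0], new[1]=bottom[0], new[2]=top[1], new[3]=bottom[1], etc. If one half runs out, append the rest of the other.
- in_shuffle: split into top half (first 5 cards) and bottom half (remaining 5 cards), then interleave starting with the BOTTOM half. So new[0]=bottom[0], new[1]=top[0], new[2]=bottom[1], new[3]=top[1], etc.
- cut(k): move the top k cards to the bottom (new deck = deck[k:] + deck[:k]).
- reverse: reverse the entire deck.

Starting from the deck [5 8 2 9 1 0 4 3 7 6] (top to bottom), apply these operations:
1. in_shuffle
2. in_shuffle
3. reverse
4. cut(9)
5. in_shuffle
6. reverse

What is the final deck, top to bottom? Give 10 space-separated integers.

After op 1 (in_shuffle): [0 5 4 8 3 2 7 9 6 1]
After op 2 (in_shuffle): [2 0 7 5 9 4 6 8 1 3]
After op 3 (reverse): [3 1 8 6 4 9 5 7 0 2]
After op 4 (cut(9)): [2 3 1 8 6 4 9 5 7 0]
After op 5 (in_shuffle): [4 2 9 3 5 1 7 8 0 6]
After op 6 (reverse): [6 0 8 7 1 5 3 9 2 4]

Answer: 6 0 8 7 1 5 3 9 2 4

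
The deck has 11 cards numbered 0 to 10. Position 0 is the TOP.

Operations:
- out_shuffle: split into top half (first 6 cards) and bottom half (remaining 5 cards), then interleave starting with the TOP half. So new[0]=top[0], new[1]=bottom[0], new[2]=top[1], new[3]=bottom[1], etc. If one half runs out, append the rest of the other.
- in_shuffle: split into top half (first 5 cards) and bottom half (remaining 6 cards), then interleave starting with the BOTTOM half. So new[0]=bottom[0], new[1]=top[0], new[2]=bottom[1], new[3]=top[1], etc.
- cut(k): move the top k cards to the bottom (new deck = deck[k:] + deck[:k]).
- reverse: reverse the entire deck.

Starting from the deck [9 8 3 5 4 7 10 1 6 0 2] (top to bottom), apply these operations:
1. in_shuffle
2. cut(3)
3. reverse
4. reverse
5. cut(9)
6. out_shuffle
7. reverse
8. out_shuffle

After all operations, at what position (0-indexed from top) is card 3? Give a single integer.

After op 1 (in_shuffle): [7 9 10 8 1 3 6 5 0 4 2]
After op 2 (cut(3)): [8 1 3 6 5 0 4 2 7 9 10]
After op 3 (reverse): [10 9 7 2 4 0 5 6 3 1 8]
After op 4 (reverse): [8 1 3 6 5 0 4 2 7 9 10]
After op 5 (cut(9)): [9 10 8 1 3 6 5 0 4 2 7]
After op 6 (out_shuffle): [9 5 10 0 8 4 1 2 3 7 6]
After op 7 (reverse): [6 7 3 2 1 4 8 0 10 5 9]
After op 8 (out_shuffle): [6 8 7 0 3 10 2 5 1 9 4]
Card 3 is at position 4.

Answer: 4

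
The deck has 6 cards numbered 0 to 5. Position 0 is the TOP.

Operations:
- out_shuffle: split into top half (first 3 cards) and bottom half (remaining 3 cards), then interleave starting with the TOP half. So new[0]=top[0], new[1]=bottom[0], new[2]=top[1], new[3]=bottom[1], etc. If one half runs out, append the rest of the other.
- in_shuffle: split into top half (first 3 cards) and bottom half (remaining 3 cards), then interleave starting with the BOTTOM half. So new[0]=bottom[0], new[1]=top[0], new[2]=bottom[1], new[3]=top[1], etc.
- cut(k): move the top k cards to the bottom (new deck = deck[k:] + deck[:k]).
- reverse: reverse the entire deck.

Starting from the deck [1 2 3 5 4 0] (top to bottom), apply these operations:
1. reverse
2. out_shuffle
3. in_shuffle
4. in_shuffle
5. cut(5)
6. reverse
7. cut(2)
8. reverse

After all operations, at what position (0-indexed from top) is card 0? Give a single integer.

Answer: 0

Derivation:
After op 1 (reverse): [0 4 5 3 2 1]
After op 2 (out_shuffle): [0 3 4 2 5 1]
After op 3 (in_shuffle): [2 0 5 3 1 4]
After op 4 (in_shuffle): [3 2 1 0 4 5]
After op 5 (cut(5)): [5 3 2 1 0 4]
After op 6 (reverse): [4 0 1 2 3 5]
After op 7 (cut(2)): [1 2 3 5 4 0]
After op 8 (reverse): [0 4 5 3 2 1]
Card 0 is at position 0.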